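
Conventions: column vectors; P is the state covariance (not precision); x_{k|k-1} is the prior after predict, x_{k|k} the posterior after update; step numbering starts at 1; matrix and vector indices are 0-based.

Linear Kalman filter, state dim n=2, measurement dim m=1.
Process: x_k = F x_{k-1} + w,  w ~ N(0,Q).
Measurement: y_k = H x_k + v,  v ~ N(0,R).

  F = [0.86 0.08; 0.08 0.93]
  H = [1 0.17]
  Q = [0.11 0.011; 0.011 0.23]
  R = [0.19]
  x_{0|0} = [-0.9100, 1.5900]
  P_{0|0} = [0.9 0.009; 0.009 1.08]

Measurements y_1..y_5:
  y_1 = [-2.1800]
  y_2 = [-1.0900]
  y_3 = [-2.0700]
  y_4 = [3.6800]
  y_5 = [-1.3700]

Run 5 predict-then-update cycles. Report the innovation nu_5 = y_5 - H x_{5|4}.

step 1: x^-=[-0.6554, 1.4059]  P^-=[0.7838 0.1605; 0.1605 1.1712]  S=[1.0622]  K=[0.7636; 0.3386]  nu=[-1.7636]  x^+=[-2.0020, 0.8088]  P^+=[0.1645 -0.1141; -0.1141 1.0494]
step 2: x^-=[-1.6570, 0.5920]  P^-=[0.2227 0.0084; 0.0084 1.1217]  S=[0.4479]  K=[0.5003; 0.4445]  nu=[0.4664]  x^+=[-1.4237, 0.7994]  P^+=[0.1106 -0.0912; -0.0912 1.0332]
step 3: x^-=[-1.1605, 0.6295]  P^-=[0.1858 0.0220; 0.0220 1.1108]  S=[0.4154]  K=[0.4563; 0.5074]  nu=[-1.0166]  x^+=[-1.6244, 0.1136]  P^+=[0.0993 -0.0742; -0.0742 1.0038]
step 4: x^-=[-1.3879, -0.0243]  P^-=[0.1797 0.0327; 0.0327 1.0878]  S=[0.4122]  K=[0.4493; 0.5279]  nu=[5.0720]  x^+=[0.8912, 2.6531]  P^+=[0.0964 -0.0651; -0.0651 0.9729]
step 5: x^-=[0.9787, 2.5386]  P^-=[0.1786 0.0375; 0.0375 1.0624]  S=[0.4121]  K=[0.4489; 0.5294]  nu=[-2.7802]  x^+=[-0.2694, 1.0668]  P^+=[0.0956 -0.0604; -0.0604 0.9469]

innov = [-2.7802]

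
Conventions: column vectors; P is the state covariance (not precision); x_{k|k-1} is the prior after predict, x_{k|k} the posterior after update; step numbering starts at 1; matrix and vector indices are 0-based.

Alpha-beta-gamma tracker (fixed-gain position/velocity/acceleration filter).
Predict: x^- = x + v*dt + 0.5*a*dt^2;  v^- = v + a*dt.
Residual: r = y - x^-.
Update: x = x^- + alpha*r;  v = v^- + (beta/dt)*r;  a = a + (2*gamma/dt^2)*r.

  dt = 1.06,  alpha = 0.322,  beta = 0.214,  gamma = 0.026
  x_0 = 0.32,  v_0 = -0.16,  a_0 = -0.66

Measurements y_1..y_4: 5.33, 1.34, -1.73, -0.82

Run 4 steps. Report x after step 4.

step 1: x_pred=-0.2204  r=5.5504  x^+=1.5668  v^+=0.2610  a^+=-0.4031
step 2: x_pred=1.6170  r=-0.2770  x^+=1.5278  v^+=-0.2223  a^+=-0.4159
step 3: x_pred=1.0585  r=-2.7885  x^+=0.1606  v^+=-1.2261  a^+=-0.5450
step 4: x_pred=-1.4453  r=0.6253  x^+=-1.2440  v^+=-1.6776  a^+=-0.5161

x_post = -1.2440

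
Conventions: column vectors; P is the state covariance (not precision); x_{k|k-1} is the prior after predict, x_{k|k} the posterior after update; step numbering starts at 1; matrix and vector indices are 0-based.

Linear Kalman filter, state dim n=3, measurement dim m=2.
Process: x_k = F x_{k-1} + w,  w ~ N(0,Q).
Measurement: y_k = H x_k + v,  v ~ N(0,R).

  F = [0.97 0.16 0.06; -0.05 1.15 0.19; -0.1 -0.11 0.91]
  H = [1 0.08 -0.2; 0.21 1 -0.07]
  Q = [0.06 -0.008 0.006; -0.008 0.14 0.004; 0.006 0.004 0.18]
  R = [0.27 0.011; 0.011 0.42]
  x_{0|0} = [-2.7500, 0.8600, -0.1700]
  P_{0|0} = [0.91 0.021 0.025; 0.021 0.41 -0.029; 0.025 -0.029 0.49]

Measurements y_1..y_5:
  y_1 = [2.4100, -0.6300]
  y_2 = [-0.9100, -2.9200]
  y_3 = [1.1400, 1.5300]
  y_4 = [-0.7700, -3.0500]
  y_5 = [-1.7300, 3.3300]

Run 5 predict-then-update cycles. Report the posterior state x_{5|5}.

step 1: x^-=[-2.5401, 1.0942, 0.0257]  P^-=[0.9374 0.0538 -0.0474; 0.0538 0.6866 0.0078; -0.0474 0.0078 0.6015]  S=[1.2631 0.3296; 0.3296 1.1738]  K=[0.7516 0.0053; -0.0757 0.6154; -0.1321 -0.0007]  nu=[4.8677, -1.1890]  x^+=[1.1122, -0.0061, -0.6167]  P^+=[0.2211 -0.0305 0.0784; -0.0305 0.2656 0.0224; 0.0784 0.0224 0.5794]
step 2: x^-=[1.0409, -0.1798, -0.6717]  P^-=[0.2770 0.0195 0.0871; 0.0195 0.5245 0.0929; 0.0871 0.0929 0.6458]  S=[0.5415 0.1111; 0.1111 0.9525]  K=[0.4783 0.0193; -0.0342 0.5521; -0.0801 0.0786]  nu=[-2.0709, -3.0058]  x^+=[-0.0077, -1.7686, -0.7423]  P^+=[0.1507 -0.0111 0.1024; -0.0111 0.2377 0.0553; 0.1024 0.0553 0.6379]
step 3: x^-=[-0.3350, -2.1745, -0.4801]  P^-=[0.2197 0.0475 0.1208; 0.0475 0.5013 0.1363; 0.1208 0.1363 0.6827]  S=[0.4751 0.1135; 0.1135 0.9316]  K=[0.4097 0.0415; -0.0018 0.5387; -0.0404 0.1272]  nu=[1.5529, 3.7413]  x^+=[0.4564, -0.1617, -0.0672]  P^+=[0.1345 0.0019 0.1181; 0.0019 0.2311 0.0749; 0.1181 0.0749 0.6680]
step 4: x^-=[0.4128, -0.2215, -0.0890]  P^-=[0.2107 0.0666 0.1391; 0.0666 0.5003 0.1600; 0.1391 0.1600 0.7009]  S=[0.4618 0.1244; 0.1244 0.9346]  K=[0.3924 0.0560; 0.0173 0.5361; -0.0156 0.1520]  nu=[-1.1829, -2.9214]  x^+=[-0.2150, -1.8080, -0.5145]  P^+=[0.1312 0.0092 0.1266; 0.0092 0.2293 0.0847; 0.1266 0.0847 0.6797]
step 5: x^-=[-0.5287, -2.1663, -0.2478]  P^-=[0.2109 0.0771 0.1480; 0.0771 0.5017 0.1708; 0.1480 0.1708 0.7072]  S=[0.4601 0.1320; 0.1320 0.9386]  K=[0.3893 0.0635; 0.0269 0.5353; -0.0027 0.1628]  nu=[-1.0776, 5.5899]  x^+=[-0.5930, 0.7967, 0.6649]  P^+=[0.1309 0.0126 0.1304; 0.0126 0.2287 0.0887; 0.1304 0.0887 0.6824]

x_post = [-0.5930, 0.7967, 0.6649]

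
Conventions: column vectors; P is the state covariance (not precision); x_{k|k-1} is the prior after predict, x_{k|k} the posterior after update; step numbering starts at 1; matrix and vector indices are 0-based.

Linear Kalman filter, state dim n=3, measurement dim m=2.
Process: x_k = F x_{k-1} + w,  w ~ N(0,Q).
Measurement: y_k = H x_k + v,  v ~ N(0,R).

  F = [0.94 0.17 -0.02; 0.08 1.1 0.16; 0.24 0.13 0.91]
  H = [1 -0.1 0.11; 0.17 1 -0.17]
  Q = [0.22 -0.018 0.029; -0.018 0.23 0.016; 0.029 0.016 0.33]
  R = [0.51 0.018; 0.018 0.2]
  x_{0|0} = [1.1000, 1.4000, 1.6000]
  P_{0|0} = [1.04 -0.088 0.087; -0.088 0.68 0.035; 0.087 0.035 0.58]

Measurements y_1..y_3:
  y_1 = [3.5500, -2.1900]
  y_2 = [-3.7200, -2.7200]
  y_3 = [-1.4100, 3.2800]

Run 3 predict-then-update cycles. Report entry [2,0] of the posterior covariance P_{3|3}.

step 1: x^-=[1.2400, 1.8840, 1.9020]  P^-=[1.1272 0.1065 0.3331; 0.1065 1.0734 0.2389; 0.3331 0.2389 0.9225]  S=[1.7058 0.1696; 0.1696 1.2683]  K=[0.6660 0.1013; -0.0684 0.8377; 0.2330 0.0782]  nu=[2.2892, -3.9615]  x^+=[2.3632, -1.5911, 2.1253]  P^+=[0.3348 -0.0169 0.0455; -0.0169 0.1948 0.1508; 0.0455 0.1508 0.8160]
step 2: x^-=[1.9084, -1.2211, 2.2944]  P^-=[0.5136 0.0308 0.1529; 0.0308 0.5400 0.3236; 0.1529 0.3236 1.0828]  S=[1.0625 0.0793; 0.0793 0.6778]  K=[0.4905 0.0786; -0.0427 0.7283; 0.2091 0.2197]  nu=[-6.0029, -1.4333]  x^+=[-1.1485, -2.0087, 0.7240]  P^+=[0.2477 -0.0138 0.0224; -0.0138 0.1835 0.2133; 0.0224 0.2133 0.9963]
step 3: x^-=[-1.4355, -2.1857, 0.1220]  P^-=[0.4379 0.0218 0.1200; 0.0218 0.5523 0.4087; 0.1200 0.4087 1.2318]  S=[0.9814 0.0693; 0.0693 0.6621]  K=[0.4527 0.0671; -0.0405 0.7391; 0.1967 0.3112]  nu=[-0.2065, 5.7304]  x^+=[-1.1445, 2.0582, 1.8649]  P^+=[0.2296 -0.0161 0.0081; -0.0161 0.1932 0.2550; 0.0081 0.2550 1.1212]

P_post[2,0] = 0.0081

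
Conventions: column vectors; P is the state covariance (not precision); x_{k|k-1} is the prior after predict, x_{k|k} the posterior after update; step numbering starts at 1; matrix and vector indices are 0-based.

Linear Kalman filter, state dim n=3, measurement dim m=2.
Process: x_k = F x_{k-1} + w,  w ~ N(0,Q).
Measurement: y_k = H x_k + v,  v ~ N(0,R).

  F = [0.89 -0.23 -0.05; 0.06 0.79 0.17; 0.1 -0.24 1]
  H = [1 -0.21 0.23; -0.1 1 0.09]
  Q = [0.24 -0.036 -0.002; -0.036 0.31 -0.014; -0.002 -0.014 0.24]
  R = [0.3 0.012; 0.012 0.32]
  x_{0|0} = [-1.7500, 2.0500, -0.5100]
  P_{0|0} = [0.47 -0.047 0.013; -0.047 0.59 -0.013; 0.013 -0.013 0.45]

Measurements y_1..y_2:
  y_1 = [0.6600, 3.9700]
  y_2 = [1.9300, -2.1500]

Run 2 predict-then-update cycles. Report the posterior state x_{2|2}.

step 1: x^-=[-2.0035, 1.4278, -1.1770]  P^-=[0.6624 -0.1514 0.0754; -0.1514 0.6852 -0.0583; 0.0754 -0.0583 0.7398]  S=[1.1356 -0.3446; -0.3446 1.0363]  K=[0.6282 0.0055; -0.0759 0.6455; 0.2527 0.0847]  nu=[3.2340, 2.4478]  x^+=[0.0416, 2.7625, -0.1524]  P^+=[0.2166 0.0387 -0.0866; 0.0387 0.2131 -0.0392; -0.0866 -0.0392 0.6746]
step 2: x^-=[-0.5908, 2.1589, -0.8112]  P^-=[0.4154 -0.0519 -0.0819; -0.0519 0.4546 0.0280; -0.0819 0.0280 0.9287]  S=[0.7660 -0.1584; -0.1584 0.8032]  K=[0.5275 -0.0215; -0.0678 0.5623; 0.2033 0.1893]  nu=[3.1607, -4.2950]  x^+=[1.1691, -0.4701, -0.9814]  P^+=[0.1983 0.0324 -0.1457; 0.0324 0.1851 -0.0308; -0.1457 -0.0308 0.8804]

x_post = [1.1691, -0.4701, -0.9814]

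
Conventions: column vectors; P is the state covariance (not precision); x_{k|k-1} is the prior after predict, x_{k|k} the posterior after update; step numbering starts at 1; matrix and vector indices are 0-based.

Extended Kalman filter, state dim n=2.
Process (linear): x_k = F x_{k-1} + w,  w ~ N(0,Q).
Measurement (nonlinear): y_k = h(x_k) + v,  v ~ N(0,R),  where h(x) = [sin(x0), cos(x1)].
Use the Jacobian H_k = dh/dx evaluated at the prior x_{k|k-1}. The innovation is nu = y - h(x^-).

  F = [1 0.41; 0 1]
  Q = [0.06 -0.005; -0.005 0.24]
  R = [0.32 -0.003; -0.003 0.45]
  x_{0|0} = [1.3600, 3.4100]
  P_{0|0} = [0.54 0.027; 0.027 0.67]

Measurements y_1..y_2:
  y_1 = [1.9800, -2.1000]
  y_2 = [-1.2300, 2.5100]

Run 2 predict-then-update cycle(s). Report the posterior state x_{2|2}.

step 1: x^-=[2.7581, 3.4100]  P^-=[0.7348 0.2967; 0.2967 0.9100]  H_jac=[-0.9274 0.0000; 0.0000 0.2652]  S=[0.9519 -0.0760; -0.0760 0.5140]  K=[-0.7120 0.0478; -0.2546 0.4319]  nu=[1.6058, -1.1358]  x^+=[1.5604, 2.5106]  P^+=[0.2458 0.0892; 0.0892 0.7357]
step 2: x^-=[2.5897, 2.5106]  P^-=[0.5027 0.3859; 0.3859 0.9757]  H_jac=[-0.8516 0.0000; 0.0000 -0.5899]  S=[0.6845 0.1909; 0.1909 0.7895]  K=[-0.5844 -0.1471; -0.2968 -0.6573]  nu=[-1.7543, 3.3175]  x^+=[3.1270, 0.8508]  P^+=[0.2191 0.1092; 0.1092 0.4999]

x_post = [3.1270, 0.8508]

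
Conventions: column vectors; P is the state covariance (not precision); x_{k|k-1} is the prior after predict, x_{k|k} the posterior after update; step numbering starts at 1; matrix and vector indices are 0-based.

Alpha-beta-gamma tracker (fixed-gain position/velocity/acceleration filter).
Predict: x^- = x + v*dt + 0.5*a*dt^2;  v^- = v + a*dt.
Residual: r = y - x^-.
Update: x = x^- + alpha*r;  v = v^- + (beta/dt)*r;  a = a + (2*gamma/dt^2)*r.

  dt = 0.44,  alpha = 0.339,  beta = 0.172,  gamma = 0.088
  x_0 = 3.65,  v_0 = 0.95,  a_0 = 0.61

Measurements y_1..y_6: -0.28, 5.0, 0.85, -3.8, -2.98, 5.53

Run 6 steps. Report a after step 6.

step 1: x_pred=4.1270  r=-4.4070  x^+=2.6331  v^+=-0.5044  a^+=-3.3964
step 2: x_pred=2.0824  r=2.9176  x^+=3.0714  v^+=-0.8582  a^+=-0.7440
step 3: x_pred=2.6218  r=-1.7718  x^+=2.0212  v^+=-1.8782  a^+=-2.3547
step 4: x_pred=0.9668  r=-4.7668  x^+=-0.6491  v^+=-4.7777  a^+=-6.6882
step 5: x_pred=-3.3987  r=0.4187  x^+=-3.2568  v^+=-7.5568  a^+=-6.3075
step 6: x_pred=-7.1924  r=12.7224  x^+=-2.8795  v^+=-5.3588  a^+=5.2583

a_post = 5.2583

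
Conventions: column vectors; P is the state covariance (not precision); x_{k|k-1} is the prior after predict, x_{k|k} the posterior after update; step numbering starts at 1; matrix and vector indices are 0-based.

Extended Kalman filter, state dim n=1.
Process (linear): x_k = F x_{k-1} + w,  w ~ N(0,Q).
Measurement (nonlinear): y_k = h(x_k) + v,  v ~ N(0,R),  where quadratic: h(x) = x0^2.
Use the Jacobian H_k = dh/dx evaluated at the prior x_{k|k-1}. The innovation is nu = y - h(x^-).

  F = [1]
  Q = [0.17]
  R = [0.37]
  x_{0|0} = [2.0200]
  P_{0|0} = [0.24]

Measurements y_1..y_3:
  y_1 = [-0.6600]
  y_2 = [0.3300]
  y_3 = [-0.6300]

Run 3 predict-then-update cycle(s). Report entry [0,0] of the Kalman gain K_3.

K[0,0] = 0.3974

step 1: x^-=[2.0200]  P^-=[0.4100]  H_jac=[4.0400]  S=[7.0619]  K=[0.2346]  nu=[-4.7404]  x^+=[0.9081]  P^+=[0.0215]
step 2: x^-=[0.9081]  P^-=[0.1915]  H_jac=[1.8162]  S=[1.0016]  K=[0.3472]  nu=[-0.4947]  x^+=[0.7364]  P^+=[0.0707]
step 3: x^-=[0.7364]  P^-=[0.2407]  H_jac=[1.4727]  S=[0.8921]  K=[0.3974]  nu=[-1.1722]  x^+=[0.2705]  P^+=[0.0998]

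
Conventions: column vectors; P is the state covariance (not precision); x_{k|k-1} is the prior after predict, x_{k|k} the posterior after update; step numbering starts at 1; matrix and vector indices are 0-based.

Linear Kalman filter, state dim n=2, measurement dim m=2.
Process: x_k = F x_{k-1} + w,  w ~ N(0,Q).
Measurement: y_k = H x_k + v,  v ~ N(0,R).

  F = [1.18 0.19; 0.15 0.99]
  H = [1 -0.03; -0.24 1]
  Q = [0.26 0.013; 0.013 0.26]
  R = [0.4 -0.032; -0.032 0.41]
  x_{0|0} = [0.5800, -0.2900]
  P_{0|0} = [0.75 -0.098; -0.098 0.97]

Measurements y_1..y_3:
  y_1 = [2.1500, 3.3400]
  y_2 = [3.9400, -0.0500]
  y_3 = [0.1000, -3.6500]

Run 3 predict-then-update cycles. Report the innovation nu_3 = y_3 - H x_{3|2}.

innov = [-4.2799, -4.9523]

step 1: x^-=[0.6293, -0.2001]  P^-=[1.2954 0.2109; 0.2109 1.1985]  S=[1.6838 -0.1664; -0.1664 1.5818]  K=[0.7673 0.0175; 0.1775 0.7443]  nu=[1.5147, 3.6911]  x^+=[1.8562, 2.8161]  P^+=[0.3081 0.0566; 0.0566 0.3131]
step 2: x^-=[2.7253, 3.0663]  P^-=[0.7256 0.1941; 0.1941 0.5906]  S=[1.1145 -0.0284; -0.0284 0.9492]  K=[0.6469 0.0404; 0.1730 0.5783]  nu=[1.3066, -2.4622]  x^+=[3.4712, 1.8685]  P^+=[0.2592 0.0581; 0.0581 0.2455]
step 3: x^-=[4.4510, 2.3705]  P^-=[0.6558 0.1745; 0.1745 0.5237]  S=[1.0458 -0.0293; -0.0293 0.8877]  K=[0.6232 0.0399; 0.1672 0.5483]  nu=[-4.2799, -4.9523]  x^+=[1.5863, -1.0604]  P^+=[0.2497 0.0563; 0.0563 0.2330]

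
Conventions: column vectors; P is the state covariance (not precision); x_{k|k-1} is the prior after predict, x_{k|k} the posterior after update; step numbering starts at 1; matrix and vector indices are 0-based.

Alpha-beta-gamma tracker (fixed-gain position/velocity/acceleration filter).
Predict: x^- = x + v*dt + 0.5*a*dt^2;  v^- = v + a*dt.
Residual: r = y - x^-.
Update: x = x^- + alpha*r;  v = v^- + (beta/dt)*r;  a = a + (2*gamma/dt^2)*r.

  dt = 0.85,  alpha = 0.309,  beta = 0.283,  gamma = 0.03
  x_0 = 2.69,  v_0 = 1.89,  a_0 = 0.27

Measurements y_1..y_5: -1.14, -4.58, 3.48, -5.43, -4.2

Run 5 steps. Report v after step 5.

step 1: x_pred=4.3940  r=-5.5340  x^+=2.6840  v^+=0.2770  a^+=-0.1896
step 2: x_pred=2.8510  r=-7.4310  x^+=0.5548  v^+=-2.3582  a^+=-0.8067
step 3: x_pred=-1.7411  r=5.2211  x^+=-0.1278  v^+=-1.3056  a^+=-0.3731
step 4: x_pred=-1.3723  r=-4.0577  x^+=-2.6261  v^+=-2.9737  a^+=-0.7101
step 5: x_pred=-5.4103  r=1.2103  x^+=-5.0363  v^+=-3.1743  a^+=-0.6096

v_post = -3.1743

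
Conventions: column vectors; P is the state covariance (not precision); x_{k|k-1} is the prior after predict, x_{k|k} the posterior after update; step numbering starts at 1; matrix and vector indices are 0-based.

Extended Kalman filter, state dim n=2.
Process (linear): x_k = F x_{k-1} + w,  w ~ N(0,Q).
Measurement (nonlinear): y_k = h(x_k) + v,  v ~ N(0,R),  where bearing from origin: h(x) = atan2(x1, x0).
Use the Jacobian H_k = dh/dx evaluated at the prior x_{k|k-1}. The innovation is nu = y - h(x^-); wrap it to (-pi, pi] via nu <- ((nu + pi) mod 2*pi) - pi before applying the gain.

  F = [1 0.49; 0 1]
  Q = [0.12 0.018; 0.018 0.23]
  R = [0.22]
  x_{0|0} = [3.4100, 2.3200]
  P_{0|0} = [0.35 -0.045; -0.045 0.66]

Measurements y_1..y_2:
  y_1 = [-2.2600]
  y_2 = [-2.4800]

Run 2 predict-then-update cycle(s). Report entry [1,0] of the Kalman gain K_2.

K[1,0] = 0.7174

step 1: x^-=[4.5468, 2.3200]  P^-=[0.5844 0.2964; 0.2964 0.8900]  H_jac=[-0.0890 0.1745]  S=[0.2425]  K=[-0.0013; 0.5316]  nu=[-2.7318]  x^+=[4.5503, 0.8679]  P^+=[0.5844 0.2966; 0.2966 0.8215]
step 2: x^-=[4.9755, 0.8679]  P^-=[1.1922 0.7171; 0.7171 1.0515]  H_jac=[-0.0340 0.1950]  S=[0.2519]  K=[0.3943; 0.7174]  nu=[-2.6527]  x^+=[3.9297, -1.0352]  P^+=[1.1531 0.6458; 0.6458 0.9218]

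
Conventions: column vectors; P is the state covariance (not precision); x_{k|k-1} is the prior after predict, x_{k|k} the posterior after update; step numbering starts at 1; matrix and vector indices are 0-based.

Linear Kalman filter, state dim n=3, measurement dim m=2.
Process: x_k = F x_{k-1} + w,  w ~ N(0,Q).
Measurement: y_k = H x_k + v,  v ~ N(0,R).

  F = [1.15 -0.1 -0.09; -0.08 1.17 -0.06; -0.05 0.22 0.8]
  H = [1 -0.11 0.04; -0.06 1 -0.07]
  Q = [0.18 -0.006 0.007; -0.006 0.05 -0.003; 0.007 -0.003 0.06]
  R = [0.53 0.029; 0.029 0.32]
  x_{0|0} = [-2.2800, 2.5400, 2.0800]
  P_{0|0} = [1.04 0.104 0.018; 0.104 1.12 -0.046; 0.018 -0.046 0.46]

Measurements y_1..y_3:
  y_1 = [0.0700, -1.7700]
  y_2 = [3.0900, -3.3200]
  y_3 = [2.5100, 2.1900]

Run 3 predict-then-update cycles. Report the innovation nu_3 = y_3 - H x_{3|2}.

innov = [0.5113, 5.2708]

step 1: x^-=[-3.0632, 3.0294, 2.3368]  P^-=[1.5419 -0.0860 -0.0625; -0.0860 1.5786 0.2159; -0.0625 0.2159 0.3913]  S=[2.1036 -0.3100; -0.3100 1.8857]  K=[0.7406 0.0294; 0.0033 0.8324; -0.0190 0.0988]  nu=[3.3730, -4.8196]  x^+=[-0.7069, -0.9714, 1.7964]  P^+=[0.3999 0.0538 -0.0159; 0.0538 0.2736 0.0561; -0.0159 0.0561 0.3709]
step 2: x^-=[-0.8775, -1.1877, 1.2587]  P^-=[0.7066 -0.0046 -0.0551; -0.0046 0.4104 0.0999; -0.0551 0.0999 0.3315]  S=[1.2378 -0.0554; -0.0554 0.7207]  K=[0.5687 -0.0162; -0.0120 0.5592; -0.0379 0.1081]  nu=[3.7865, -2.0968]  x^+=[1.3100, -2.4056, 0.8888]  P^+=[0.3050 0.0279 -0.0238; 0.0279 0.1841 0.0545; -0.0238 0.0545 0.3208]
step 3: x^-=[1.6670, -2.9727, 0.1163]  P^-=[0.5873 -0.0200 -0.0579; -0.0200 0.2920 0.0798; -0.0579 0.0798 0.2955]  S=[1.1203 -0.0513; -0.0513 0.6063]  K=[0.5222 -0.0402; -0.0220 0.4725; -0.0444 0.0995]  nu=[0.5113, 5.2708]  x^+=[1.7222, -0.4934, 0.6182]  P^+=[0.2786 0.0171 -0.0267; 0.0171 0.1550 0.0490; -0.0267 0.0490 0.2868]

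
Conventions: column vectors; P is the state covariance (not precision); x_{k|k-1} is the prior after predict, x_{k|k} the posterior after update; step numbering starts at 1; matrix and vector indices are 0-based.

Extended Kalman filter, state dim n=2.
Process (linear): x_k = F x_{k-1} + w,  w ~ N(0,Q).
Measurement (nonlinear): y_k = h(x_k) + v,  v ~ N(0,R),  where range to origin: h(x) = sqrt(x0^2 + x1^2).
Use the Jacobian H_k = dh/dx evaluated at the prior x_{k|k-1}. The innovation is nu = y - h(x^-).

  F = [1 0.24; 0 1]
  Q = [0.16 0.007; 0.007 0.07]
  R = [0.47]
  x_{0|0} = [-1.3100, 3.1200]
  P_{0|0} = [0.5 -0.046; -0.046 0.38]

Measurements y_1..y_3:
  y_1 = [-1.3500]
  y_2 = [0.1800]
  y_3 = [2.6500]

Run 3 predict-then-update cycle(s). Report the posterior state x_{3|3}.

x_post = [0.4276, 1.3600]

step 1: x^-=[-0.5612, 3.1200]  P^-=[0.6598 0.0522; 0.0522 0.4500]  H_jac=[-0.1770 0.9842]  S=[0.9084]  K=[-0.0720; 0.4774]  nu=[-4.5201]  x^+=[-0.2356, 0.9622]  P^+=[0.6551 0.0834; 0.0834 0.2430]
step 2: x^-=[-0.0047, 0.9622]  P^-=[0.8691 0.1488; 0.1488 0.3130]  H_jac=[-0.0049 1.0000]  S=[0.7815]  K=[0.1849; 0.3995]  nu=[-0.7822]  x^+=[-0.1493, 0.6497]  P^+=[0.8424 0.0910; 0.0910 0.1882]
step 3: x^-=[0.0066, 0.6497]  P^-=[1.0570 0.1432; 0.1432 0.2582]  H_jac=[0.0102 0.9999]  S=[0.7312]  K=[0.2105; 0.3551]  nu=[2.0003]  x^+=[0.4276, 1.3600]  P^+=[1.0246 0.0885; 0.0885 0.1660]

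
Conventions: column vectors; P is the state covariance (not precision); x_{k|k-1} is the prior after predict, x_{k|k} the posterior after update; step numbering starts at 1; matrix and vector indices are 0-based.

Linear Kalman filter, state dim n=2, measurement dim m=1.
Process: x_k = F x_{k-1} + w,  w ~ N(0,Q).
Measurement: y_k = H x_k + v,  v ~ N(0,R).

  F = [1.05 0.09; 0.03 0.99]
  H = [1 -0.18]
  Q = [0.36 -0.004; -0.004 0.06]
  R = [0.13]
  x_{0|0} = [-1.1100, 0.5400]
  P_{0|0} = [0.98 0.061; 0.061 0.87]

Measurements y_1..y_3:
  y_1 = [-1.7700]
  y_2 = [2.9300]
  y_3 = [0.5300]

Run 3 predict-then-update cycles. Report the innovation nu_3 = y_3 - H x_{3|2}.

innov = [-1.6299]

step 1: x^-=[-1.1169, 0.5013]  P^-=[1.4590 0.1680; 0.1680 0.9172]  S=[1.5583]  K=[0.9169; 0.0018]  nu=[-0.5629]  x^+=[-1.6330, 0.5003]  P^+=[0.1490 0.1653; 0.1653 0.9172]
step 2: x^-=[-1.6696, 0.4463]  P^-=[0.5629 0.2547; 0.2547 0.9689]  S=[0.6326]  K=[0.8174; 0.1270]  nu=[4.6799]  x^+=[2.1555, 1.0405]  P^+=[0.1403 0.1891; 0.1891 0.9587]
step 3: x^-=[2.3570, 1.0948]  P^-=[0.5582 0.2829; 0.2829 1.0110]  S=[0.6191]  K=[0.8194; 0.1630]  nu=[-1.6299]  x^+=[1.0215, 0.8291]  P^+=[0.1426 0.2002; 0.2002 0.9945]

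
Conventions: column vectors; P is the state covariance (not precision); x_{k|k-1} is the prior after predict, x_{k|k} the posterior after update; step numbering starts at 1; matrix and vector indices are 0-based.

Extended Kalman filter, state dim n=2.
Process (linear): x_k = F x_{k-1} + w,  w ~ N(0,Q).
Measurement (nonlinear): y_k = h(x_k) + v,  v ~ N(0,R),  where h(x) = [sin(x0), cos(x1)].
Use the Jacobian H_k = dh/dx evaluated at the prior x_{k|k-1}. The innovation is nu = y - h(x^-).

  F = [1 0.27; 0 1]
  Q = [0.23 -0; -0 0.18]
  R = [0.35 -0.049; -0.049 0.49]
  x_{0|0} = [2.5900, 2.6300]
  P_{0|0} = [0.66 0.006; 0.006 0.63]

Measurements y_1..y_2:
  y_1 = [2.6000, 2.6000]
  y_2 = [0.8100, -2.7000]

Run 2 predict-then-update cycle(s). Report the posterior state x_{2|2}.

step 1: x^-=[3.3001, 2.6300]  P^-=[0.9392 0.1761; 0.1761 0.8100]  H_jac=[-0.9875 0.0000; 0.0000 -0.4896]  S=[1.2658 0.0361; 0.0361 0.6841]  K=[-0.7302 -0.0875; -0.1210 -0.5732]  nu=[2.7578, 3.4720]  x^+=[0.9828, 0.3060]  P^+=[0.2545 0.0144; 0.0144 0.5616]
step 2: x^-=[1.0654, 0.3060]  P^-=[0.5332 0.1661; 0.1661 0.7416]  H_jac=[0.4842 0.0000; 0.0000 -0.3012]  S=[0.4750 -0.0732; -0.0732 0.5573]  K=[0.5406 -0.0187; 0.1097 -0.3864]  nu=[-0.0650, -3.6536]  x^+=[1.0987, 1.7107]  P^+=[0.3927 0.1184; 0.1184 0.6465]

x_post = [1.0987, 1.7107]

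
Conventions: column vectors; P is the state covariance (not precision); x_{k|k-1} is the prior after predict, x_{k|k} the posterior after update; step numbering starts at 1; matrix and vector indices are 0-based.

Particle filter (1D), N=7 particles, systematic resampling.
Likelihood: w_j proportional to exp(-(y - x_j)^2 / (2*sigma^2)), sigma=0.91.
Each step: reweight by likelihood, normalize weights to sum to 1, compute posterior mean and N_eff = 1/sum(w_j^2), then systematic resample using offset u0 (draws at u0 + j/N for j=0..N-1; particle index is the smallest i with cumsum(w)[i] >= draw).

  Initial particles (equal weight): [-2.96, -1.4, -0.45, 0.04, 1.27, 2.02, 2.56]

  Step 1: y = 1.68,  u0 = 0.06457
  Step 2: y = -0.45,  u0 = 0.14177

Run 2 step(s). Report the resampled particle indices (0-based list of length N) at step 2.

step 1: w=[0.0000, 0.0012, 0.0237, 0.0723, 0.3312, 0.3419, 0.2297]  mean=1.6899  Neff=3.5067  idx=[3, 4, 4, 5, 5, 6, 6]
step 2: w=[0.6871, 0.1331, 0.1331, 0.0200, 0.0200, 0.0033, 0.0033]  mean=0.4634  Neff=1.9668  idx=[0, 0, 0, 0, 1, 2, 6]

resampled_idx = [0, 0, 0, 0, 1, 2, 6]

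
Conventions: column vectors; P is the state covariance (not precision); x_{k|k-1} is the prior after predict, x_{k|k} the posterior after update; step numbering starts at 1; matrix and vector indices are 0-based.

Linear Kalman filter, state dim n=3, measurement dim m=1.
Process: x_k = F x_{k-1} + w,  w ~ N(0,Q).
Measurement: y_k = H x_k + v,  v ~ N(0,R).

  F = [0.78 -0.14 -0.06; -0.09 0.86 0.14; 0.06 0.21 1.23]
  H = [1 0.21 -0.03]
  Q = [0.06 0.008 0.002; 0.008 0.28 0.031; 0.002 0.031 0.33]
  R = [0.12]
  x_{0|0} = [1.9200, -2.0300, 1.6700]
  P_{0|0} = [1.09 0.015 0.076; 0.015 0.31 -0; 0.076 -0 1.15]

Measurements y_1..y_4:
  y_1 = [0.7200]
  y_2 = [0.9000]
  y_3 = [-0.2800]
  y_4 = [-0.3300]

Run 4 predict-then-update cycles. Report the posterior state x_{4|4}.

x_post = [-0.0708, 0.2101, 5.0759]

step 1: x^-=[1.6816, -1.6848, 1.7430]  P^-=[0.7230 -0.0965 0.0340; -0.0965 0.5364 0.2718; 0.0340 0.2718 2.0990]  S=[0.8225]  K=[0.8531; 0.0097; 0.0342]  nu=[-0.5555]  x^+=[1.2077, -1.6902, 1.7240]  P^+=[0.1244 -0.1033 0.0100; -0.1033 0.5363 0.2716; 0.0100 0.2716 2.0981]
step 2: x^-=[1.0752, -1.3209, 1.8381]  P^-=[0.1799 -0.1717 -0.2195; -0.1717 0.7999 0.7793; -0.2195 0.7793 3.6674]  S=[0.2697]  K=[0.5578; -0.1006; -0.6148]  nu=[0.1573]  x^+=[1.1629, -1.3367, 1.7413]  P^+=[0.0960 -0.1566 -0.1270; -0.1566 0.7972 0.7627; -0.1270 0.7627 3.5655]
step 3: x^-=[0.9898, -1.0104, 1.9309]  P^-=[0.2058 -0.3005 -0.5667; -0.3005 1.1514 1.6255; -0.5667 1.6255 6.1310]  S=[0.2694]  K=[0.5927; -0.3992; -1.5195]  nu=[-0.9996]  x^+=[0.3972, -0.6114, 3.4499]  P^+=[0.1111 -0.2368 -0.3241; -0.2368 1.1084 1.4621; -0.3241 1.4621 5.5091]
step 4: x^-=[0.1884, -0.0786, 4.1388]  P^-=[0.2758 -0.4826 -1.0487; -0.4826 1.6056 2.7942; -1.0487 2.7942 9.4155]  S=[0.3001]  K=[0.6861; -0.7640; -2.4806]  nu=[-0.3778]  x^+=[-0.0708, 0.2101, 5.0759]  P^+=[0.1345 -0.3253 -0.5380; -0.3253 1.4304 2.2255; -0.5380 2.2255 7.5689]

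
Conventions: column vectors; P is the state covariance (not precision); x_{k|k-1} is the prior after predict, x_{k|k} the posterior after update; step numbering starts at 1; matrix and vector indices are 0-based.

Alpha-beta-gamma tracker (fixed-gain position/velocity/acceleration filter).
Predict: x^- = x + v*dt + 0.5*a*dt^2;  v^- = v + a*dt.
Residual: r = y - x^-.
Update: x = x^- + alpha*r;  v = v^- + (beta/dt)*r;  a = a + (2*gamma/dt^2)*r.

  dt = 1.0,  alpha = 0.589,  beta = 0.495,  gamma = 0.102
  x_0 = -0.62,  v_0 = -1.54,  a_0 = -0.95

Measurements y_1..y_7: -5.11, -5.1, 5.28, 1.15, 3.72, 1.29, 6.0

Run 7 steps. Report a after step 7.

a_post = -0.7724

step 1: x_pred=-2.6350  r=-2.4750  x^+=-4.0928  v^+=-3.7151  a^+=-1.4549
step 2: x_pred=-8.5354  r=3.4354  x^+=-6.5119  v^+=-3.4695  a^+=-0.7541
step 3: x_pred=-10.3585  r=15.6385  x^+=-1.1474  v^+=3.5174  a^+=2.4362
step 4: x_pred=3.5881  r=-2.4381  x^+=2.1521  v^+=4.7467  a^+=1.9388
step 5: x_pred=7.8682  r=-4.1482  x^+=5.4249  v^+=4.6322  a^+=1.0926
step 6: x_pred=10.6034  r=-9.3134  x^+=5.1178  v^+=1.1146  a^+=-0.8074
step 7: x_pred=5.8287  r=0.1713  x^+=5.9296  v^+=0.3920  a^+=-0.7724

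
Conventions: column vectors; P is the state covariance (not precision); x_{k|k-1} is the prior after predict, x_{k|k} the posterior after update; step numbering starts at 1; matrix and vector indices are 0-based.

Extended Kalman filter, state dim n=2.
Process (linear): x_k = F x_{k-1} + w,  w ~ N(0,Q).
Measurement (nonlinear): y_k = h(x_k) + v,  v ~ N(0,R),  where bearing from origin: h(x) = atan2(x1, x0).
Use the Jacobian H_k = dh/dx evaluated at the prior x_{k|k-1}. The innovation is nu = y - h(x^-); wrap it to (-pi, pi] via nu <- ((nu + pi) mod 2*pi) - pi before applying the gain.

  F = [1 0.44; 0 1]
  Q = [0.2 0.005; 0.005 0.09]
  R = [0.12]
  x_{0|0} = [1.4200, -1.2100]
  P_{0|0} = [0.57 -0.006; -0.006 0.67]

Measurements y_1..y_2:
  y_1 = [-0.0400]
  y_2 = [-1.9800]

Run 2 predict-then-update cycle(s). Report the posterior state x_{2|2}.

step 1: x^-=[0.8876, -1.2100]  P^-=[0.8944 0.2938; 0.2938 0.7600]  H_jac=[0.5373 0.3942]  S=[0.6207]  K=[0.9608; 0.7369]  nu=[0.8979]  x^+=[1.7503, -0.5483]  P^+=[0.3214 -0.1457; -0.1457 0.4229]
step 2: x^-=[1.5090, -0.5483]  P^-=[0.4751 0.0454; 0.0454 0.5129]  H_jac=[0.2127 0.5854]  S=[0.3286]  K=[0.3885; 0.9432]  nu=[-1.6315]  x^+=[0.8752, -2.0872]  P^+=[0.4255 -0.0750; -0.0750 0.2206]

x_post = [0.8752, -2.0872]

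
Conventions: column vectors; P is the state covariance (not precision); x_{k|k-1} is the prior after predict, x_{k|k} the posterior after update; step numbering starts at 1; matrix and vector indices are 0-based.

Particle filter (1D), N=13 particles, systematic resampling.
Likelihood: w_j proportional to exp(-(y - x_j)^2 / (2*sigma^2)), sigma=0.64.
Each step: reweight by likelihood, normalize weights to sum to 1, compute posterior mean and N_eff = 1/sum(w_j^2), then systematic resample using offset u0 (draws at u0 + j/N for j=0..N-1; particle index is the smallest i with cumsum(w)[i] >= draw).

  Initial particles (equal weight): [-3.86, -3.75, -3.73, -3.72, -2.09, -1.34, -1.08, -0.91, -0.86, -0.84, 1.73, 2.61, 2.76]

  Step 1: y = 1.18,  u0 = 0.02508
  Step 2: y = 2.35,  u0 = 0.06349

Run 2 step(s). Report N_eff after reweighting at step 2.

N_eff = 12.7655

step 1: w=[0.0000, 0.0000, 0.0000, 0.0000, 0.0000, 0.0005, 0.0023, 0.0057, 0.0074, 0.0082, 0.8215, 0.0979, 0.0564]  mean=1.8109  Neff=1.4539  idx=[10, 10, 10, 10, 10, 10, 10, 10, 10, 10, 10, 11, 12]
step 2: w=[0.0726, 0.0726, 0.0726, 0.0726, 0.0726, 0.0726, 0.0726, 0.0726, 0.0726, 0.0726, 0.0726, 0.1069, 0.0945]  mean=1.9214  Neff=12.7655  idx=[0, 1, 2, 4, 5, 6, 7, 8, 9, 10, 11, 12, 12]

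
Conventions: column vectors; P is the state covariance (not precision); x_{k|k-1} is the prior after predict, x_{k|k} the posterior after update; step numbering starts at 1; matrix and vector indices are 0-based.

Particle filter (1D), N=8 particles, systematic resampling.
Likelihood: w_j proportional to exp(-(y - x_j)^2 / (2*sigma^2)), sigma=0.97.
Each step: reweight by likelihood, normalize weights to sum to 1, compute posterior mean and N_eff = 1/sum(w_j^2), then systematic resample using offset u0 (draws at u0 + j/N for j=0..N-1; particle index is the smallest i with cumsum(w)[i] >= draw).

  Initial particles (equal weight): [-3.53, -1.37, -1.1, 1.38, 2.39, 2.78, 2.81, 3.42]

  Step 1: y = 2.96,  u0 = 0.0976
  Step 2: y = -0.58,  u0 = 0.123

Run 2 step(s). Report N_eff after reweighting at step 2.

step 1: w=[0.0000, 0.0000, 0.0000, 0.0668, 0.2119, 0.2475, 0.2488, 0.2250]  mean=2.7551  Neff=4.4819  idx=[4, 4, 5, 5, 6, 6, 7, 7]
step 2: w=[0.3261, 0.3261, 0.0878, 0.0878, 0.0789, 0.0789, 0.0072, 0.0072]  mean=2.5396  Neff=4.1549  idx=[0, 0, 1, 1, 1, 3, 4, 7]

N_eff = 4.1549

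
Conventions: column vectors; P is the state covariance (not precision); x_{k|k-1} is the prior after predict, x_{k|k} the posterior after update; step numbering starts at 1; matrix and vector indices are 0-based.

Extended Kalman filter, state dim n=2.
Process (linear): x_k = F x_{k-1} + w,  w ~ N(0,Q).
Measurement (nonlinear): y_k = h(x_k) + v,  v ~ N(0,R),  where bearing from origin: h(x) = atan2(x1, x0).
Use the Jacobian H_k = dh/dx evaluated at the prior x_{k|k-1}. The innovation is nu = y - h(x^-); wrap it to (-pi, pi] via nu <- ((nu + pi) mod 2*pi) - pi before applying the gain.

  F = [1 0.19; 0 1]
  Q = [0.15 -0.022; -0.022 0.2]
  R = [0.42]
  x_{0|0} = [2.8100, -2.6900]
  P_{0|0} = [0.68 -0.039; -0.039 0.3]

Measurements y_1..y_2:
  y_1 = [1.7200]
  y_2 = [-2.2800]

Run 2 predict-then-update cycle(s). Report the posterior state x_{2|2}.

x_post = [2.2972, -2.7196]

step 1: x^-=[2.2989, -2.6900]  P^-=[0.8260 -0.0040; -0.0040 0.5000]  H_jac=[0.2148 0.1836]  S=[0.4747]  K=[0.3723; 0.1916]  nu=[2.5836]  x^+=[3.2608, -2.1950]  P^+=[0.7602 -0.0379; -0.0379 0.4826]
step 2: x^-=[2.8438, -2.1950]  P^-=[0.9132 0.0318; 0.0318 0.6826]  H_jac=[0.1701 0.2204]  S=[0.4820]  K=[0.3369; 0.3233]  nu=[-1.6227]  x^+=[2.2972, -2.7196]  P^+=[0.8586 -0.0207; -0.0207 0.6322]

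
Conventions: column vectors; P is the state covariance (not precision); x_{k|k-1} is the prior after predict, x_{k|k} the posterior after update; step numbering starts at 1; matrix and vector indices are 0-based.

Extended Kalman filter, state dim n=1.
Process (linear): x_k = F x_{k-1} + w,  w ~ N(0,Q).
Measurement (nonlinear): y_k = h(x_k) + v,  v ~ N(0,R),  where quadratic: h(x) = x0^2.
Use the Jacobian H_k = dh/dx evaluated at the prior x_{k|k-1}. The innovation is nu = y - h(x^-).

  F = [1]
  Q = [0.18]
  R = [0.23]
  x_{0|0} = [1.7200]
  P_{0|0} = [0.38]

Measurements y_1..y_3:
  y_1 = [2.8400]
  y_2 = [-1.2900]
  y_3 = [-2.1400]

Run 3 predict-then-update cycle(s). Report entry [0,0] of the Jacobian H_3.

H_jac[0,0] = 1.1482

step 1: x^-=[1.7200]  P^-=[0.5600]  H_jac=[3.4400]  S=[6.8568]  K=[0.2809]  nu=[-0.1184]  x^+=[1.6867]  P^+=[0.0188]
step 2: x^-=[1.6867]  P^-=[0.1988]  H_jac=[3.3735]  S=[2.4922]  K=[0.2691]  nu=[-4.1351]  x^+=[0.5741]  P^+=[0.0183]
step 3: x^-=[0.5741]  P^-=[0.1983]  H_jac=[1.1482]  S=[0.4915]  K=[0.4634]  nu=[-2.4696]  x^+=[-0.5702]  P^+=[0.0928]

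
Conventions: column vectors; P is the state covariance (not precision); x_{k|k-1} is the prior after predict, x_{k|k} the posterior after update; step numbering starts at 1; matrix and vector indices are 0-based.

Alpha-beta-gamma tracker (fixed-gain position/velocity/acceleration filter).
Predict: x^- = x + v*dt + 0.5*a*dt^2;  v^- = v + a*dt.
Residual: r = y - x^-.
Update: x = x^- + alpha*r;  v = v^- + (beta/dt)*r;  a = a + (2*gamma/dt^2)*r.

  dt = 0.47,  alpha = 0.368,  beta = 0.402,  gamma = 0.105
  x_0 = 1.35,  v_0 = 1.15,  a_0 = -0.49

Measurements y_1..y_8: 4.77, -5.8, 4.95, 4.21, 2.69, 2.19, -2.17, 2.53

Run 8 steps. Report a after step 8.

step 1: x_pred=1.8364  r=2.9336  x^+=2.9160  v^+=3.4289  a^+=2.2989
step 2: x_pred=4.7814  r=-10.5814  x^+=0.8875  v^+=-4.5412  a^+=-7.7604
step 3: x_pred=-2.1040  r=7.0540  x^+=0.4919  v^+=-2.1551  a^+=-1.0545
step 4: x_pred=-0.6375  r=4.8475  x^+=1.1464  v^+=1.4954  a^+=3.5538
step 5: x_pred=2.2417  r=0.4483  x^+=2.4067  v^+=3.5491  a^+=3.9800
step 6: x_pred=4.5144  r=-2.3244  x^+=3.6590  v^+=3.4316  a^+=1.7703
step 7: x_pred=5.4674  r=-7.6374  x^+=2.6568  v^+=-2.2688  a^+=-5.4903
step 8: x_pred=0.9841  r=1.5459  x^+=1.5530  v^+=-3.5270  a^+=-4.0207

a_post = -4.0207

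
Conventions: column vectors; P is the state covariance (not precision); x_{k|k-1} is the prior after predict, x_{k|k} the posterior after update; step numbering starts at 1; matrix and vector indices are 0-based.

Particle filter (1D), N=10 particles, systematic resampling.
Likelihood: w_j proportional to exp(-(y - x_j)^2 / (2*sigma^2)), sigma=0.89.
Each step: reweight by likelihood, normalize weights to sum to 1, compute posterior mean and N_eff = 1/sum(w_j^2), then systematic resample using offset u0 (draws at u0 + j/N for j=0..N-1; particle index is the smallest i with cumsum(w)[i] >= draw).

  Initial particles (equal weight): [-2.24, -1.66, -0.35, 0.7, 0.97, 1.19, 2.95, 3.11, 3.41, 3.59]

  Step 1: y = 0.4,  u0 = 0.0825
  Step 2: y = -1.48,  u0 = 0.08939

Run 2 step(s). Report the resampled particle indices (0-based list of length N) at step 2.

step 1: w=[0.0038, 0.0211, 0.2159, 0.2910, 0.2509, 0.2077, 0.0051, 0.0030, 0.0010, 0.0005]  mean=0.6046  Neff=4.2039  idx=[2, 2, 3, 3, 3, 4, 4, 4, 5, 5]
step 2: w=[0.3943, 0.3943, 0.0440, 0.0440, 0.0440, 0.0200, 0.0200, 0.0200, 0.0098, 0.0098]  mean=-0.1022  Neff=3.1433  idx=[0, 0, 0, 0, 1, 1, 1, 2, 4, 8]

resampled_idx = [0, 0, 0, 0, 1, 1, 1, 2, 4, 8]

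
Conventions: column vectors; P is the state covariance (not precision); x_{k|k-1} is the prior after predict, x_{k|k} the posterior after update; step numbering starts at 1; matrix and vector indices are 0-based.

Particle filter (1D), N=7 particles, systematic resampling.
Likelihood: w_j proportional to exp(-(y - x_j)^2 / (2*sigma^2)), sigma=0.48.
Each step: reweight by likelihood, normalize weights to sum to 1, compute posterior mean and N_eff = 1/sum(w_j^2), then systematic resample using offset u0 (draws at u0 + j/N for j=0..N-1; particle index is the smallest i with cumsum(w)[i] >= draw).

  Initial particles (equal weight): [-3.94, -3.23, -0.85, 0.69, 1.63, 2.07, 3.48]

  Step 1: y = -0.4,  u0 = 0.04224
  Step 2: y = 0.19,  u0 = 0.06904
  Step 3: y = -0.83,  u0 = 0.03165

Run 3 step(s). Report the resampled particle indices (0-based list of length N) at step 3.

resampled_idx = [0, 0, 0, 1, 1, 2, 2]

step 1: w=[0.0000, 0.0000, 0.8945, 0.1054, 0.0002, 0.0000, 0.0000]  mean=-0.6873  Neff=1.2328  idx=[2, 2, 2, 2, 2, 2, 3]
step 2: w=[0.0828, 0.0828, 0.0828, 0.0828, 0.0828, 0.0828, 0.5032]  mean=-0.0750  Neff=3.3971  idx=[0, 2, 4, 6, 6, 6, 6]
step 3: w=[0.3304, 0.3304, 0.3304, 0.0022, 0.0022, 0.0022, 0.0022]  mean=-0.8365  Neff=3.0533  idx=[0, 0, 0, 1, 1, 2, 2]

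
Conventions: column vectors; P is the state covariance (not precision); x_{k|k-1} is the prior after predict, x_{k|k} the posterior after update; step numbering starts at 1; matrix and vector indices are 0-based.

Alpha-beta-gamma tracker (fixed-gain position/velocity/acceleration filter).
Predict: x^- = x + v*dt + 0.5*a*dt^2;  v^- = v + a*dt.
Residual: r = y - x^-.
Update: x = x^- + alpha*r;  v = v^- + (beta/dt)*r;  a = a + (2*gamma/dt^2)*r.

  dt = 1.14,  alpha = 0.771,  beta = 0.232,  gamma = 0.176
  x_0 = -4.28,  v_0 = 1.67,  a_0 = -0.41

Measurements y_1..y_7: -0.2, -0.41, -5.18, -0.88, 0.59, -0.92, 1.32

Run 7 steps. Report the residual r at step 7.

step 1: x_pred=-2.6426  r=2.4426  x^+=-0.7594  v^+=1.6997  a^+=0.2516
step 2: x_pred=1.3418  r=-1.7518  x^+=-0.0088  v^+=1.6300  a^+=-0.2229
step 3: x_pred=1.7045  r=-6.8845  x^+=-3.6034  v^+=-0.0251  a^+=-2.0876
step 4: x_pred=-4.9886  r=4.1086  x^+=-1.8209  v^+=-1.5688  a^+=-0.9747
step 5: x_pred=-4.2427  r=4.8327  x^+=-0.5167  v^+=-1.6965  a^+=0.3342
step 6: x_pred=-2.2336  r=1.3136  x^+=-1.2208  v^+=-1.0482  a^+=0.6900
step 7: x_pred=-1.9674  r=3.2874  x^+=0.5672  v^+=0.4074  a^+=1.5804

resid = 3.2874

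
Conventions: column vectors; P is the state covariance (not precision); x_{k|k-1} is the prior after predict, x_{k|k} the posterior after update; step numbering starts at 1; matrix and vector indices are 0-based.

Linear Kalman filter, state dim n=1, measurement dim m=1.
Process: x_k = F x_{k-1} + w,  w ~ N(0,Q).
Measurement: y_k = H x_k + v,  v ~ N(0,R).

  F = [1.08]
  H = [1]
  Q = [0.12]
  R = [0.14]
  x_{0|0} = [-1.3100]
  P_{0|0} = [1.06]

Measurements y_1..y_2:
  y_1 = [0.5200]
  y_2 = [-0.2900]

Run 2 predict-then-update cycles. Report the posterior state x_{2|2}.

x_post = [-0.0649]

step 1: x^-=[-1.4148]  P^-=[1.3564]  S=[1.4964]  K=[0.9064]  nu=[1.9348]  x^+=[0.3390]  P^+=[0.1269]
step 2: x^-=[0.3661]  P^-=[0.2680]  S=[0.4080]  K=[0.6569]  nu=[-0.6561]  x^+=[-0.0649]  P^+=[0.0920]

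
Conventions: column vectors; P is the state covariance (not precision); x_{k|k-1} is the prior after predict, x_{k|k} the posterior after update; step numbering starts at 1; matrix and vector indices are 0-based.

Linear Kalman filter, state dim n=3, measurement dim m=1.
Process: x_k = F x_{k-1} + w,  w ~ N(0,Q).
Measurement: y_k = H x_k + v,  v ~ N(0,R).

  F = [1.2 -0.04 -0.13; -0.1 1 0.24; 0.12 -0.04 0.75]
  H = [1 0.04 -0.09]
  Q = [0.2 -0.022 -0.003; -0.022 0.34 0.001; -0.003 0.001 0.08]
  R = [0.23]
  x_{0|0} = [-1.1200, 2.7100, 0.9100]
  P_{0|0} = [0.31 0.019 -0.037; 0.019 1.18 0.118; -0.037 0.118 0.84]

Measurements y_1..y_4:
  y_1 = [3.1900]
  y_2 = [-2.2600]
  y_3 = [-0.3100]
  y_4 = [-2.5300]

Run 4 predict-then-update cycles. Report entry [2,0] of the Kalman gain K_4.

K[2,0] = -0.0100

step 1: x^-=[-1.5707, 3.0404, 0.4397]  P^-=[0.6734 -0.1373 -0.0750; -0.1373 1.6261 0.1927; -0.0750 0.1927 0.5449]  S=[0.9116]  K=[0.7401; -0.0983; -0.1276]  nu=[4.6787]  x^+=[1.8921, 2.5803, -0.1575]  P^+=[0.1741 -0.0710 0.0111; -0.0710 1.6173 0.1813; 0.0111 0.1813 0.5301]
step 2: x^-=[2.1878, 2.3533, 0.0057]  P^-=[0.4674 -0.2316 -0.0180; -0.2316 2.0902 0.1545; -0.0180 0.1545 0.3751]  S=[0.6874]  K=[0.6689; -0.2355; -0.0662]  nu=[-4.5414]  x^+=[-0.8498, 3.4226, 0.3065]  P^+=[0.1599 -0.1233 0.0125; -0.1233 2.0521 0.1438; 0.0125 0.1438 0.3720]
step 3: x^-=[-1.1965, 3.5812, -0.0090]  P^-=[0.4493 -0.2996 0.0010; -0.2996 2.5082 0.0746; 0.0010 0.0746 0.2897]  S=[0.6609]  K=[0.6615; -0.3117; -0.0334]  nu=[0.7425]  x^+=[-0.7054, 3.3497, -0.0338]  P^+=[0.1601 -0.1634 0.0156; -0.1634 2.4440 0.0677; 0.0156 0.0677 0.2889]
step 4: x^-=[-0.9761, 3.4122, -0.2440]  P^-=[0.4508 -0.3494 0.0166; -0.3494 2.8667 -0.0175; 0.0166 -0.0175 0.2491]  S=[0.6566]  K=[0.6630; -0.3551; -0.0100]  nu=[-1.7123]  x^+=[-2.1114, 4.0203, -0.2268]  P^+=[0.1622 -0.1948 0.0209; -0.1948 2.7839 -0.0199; 0.0209 -0.0199 0.2490]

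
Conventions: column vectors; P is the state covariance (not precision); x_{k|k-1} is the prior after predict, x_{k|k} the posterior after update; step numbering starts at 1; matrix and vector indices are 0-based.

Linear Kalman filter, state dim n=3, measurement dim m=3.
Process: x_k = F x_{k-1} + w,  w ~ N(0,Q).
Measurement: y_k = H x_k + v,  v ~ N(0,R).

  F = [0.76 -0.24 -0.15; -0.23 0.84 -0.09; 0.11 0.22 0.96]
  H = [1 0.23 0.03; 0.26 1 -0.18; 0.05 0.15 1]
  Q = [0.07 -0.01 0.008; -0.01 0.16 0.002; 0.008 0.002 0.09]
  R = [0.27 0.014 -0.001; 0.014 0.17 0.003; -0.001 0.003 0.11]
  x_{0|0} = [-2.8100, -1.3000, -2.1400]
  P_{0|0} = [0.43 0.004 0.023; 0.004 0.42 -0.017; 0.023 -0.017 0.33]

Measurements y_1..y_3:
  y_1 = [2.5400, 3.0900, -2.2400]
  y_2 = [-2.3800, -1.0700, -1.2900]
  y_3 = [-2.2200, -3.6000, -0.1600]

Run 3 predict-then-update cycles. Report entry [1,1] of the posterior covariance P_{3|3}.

step 1: x^-=[-1.5026, -0.2531, -2.6495]  P^-=[0.3421 -0.1616 -0.0043; -0.1616 0.4837 0.0217; -0.0043 0.0217 0.4175]  S=[0.5637 0.0412 0.0200; 0.0412 0.5989 0.0105; 0.0200 0.0105 0.5429]  K=[0.5535 -0.1574 -0.0384; -0.1474 0.7385 0.1499; 0.0036 -0.1050 0.7765]  nu=[4.1803, 3.2569, 0.5226]  x^+=[0.2783, 1.6142, -2.5707]  P^+=[0.1616 -0.0619 -0.0041; -0.0619 0.1402 0.0009; -0.0041 0.0009 0.0852]
step 2: x^-=[0.2097, 1.5233, -2.0821]  P^-=[0.1969 -0.1082 -0.0100; -0.1082 0.2918 0.0155; -0.0100 0.0155 0.1738]  S=[0.4323 0.0182 0.0003; 0.0182 0.4198 0.0210; 0.0003 0.0210 0.2929]  K=[0.4034 -0.1468 -0.0458; -0.1202 0.6196 0.1396; -0.0001 -0.0740 0.6049]  nu=[-2.8776, -3.0226, 0.5531]  x^+=[-0.5327, 0.0738, -1.5237]  P^+=[0.1188 -0.0511 -0.0042; -0.0511 0.1177 0.0022; -0.0042 0.0022 0.0662]
step 3: x^-=[-0.1940, 0.3216, -1.5051]  P^-=[0.1666 -0.0891 -0.0086; -0.0891 0.2691 0.0156; -0.0086 0.0156 0.1557]  S=[0.4097 0.0252 0.0020; 0.0252 0.4043 0.0226; 0.0020 0.0226 0.2747]  K=[0.3642 -0.1299 -0.0414; -0.1029 0.6001 0.1389; 0.0007 -0.0687 0.5795]  nu=[-2.0548, -4.1421, 1.3066]  x^+=[-0.4585, -1.7710, -0.4648]  P^+=[0.1072 -0.0457 -0.0038; -0.0457 0.1133 0.0025; -0.0038 0.0025 0.0634]

P_post[1,1] = 0.1133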